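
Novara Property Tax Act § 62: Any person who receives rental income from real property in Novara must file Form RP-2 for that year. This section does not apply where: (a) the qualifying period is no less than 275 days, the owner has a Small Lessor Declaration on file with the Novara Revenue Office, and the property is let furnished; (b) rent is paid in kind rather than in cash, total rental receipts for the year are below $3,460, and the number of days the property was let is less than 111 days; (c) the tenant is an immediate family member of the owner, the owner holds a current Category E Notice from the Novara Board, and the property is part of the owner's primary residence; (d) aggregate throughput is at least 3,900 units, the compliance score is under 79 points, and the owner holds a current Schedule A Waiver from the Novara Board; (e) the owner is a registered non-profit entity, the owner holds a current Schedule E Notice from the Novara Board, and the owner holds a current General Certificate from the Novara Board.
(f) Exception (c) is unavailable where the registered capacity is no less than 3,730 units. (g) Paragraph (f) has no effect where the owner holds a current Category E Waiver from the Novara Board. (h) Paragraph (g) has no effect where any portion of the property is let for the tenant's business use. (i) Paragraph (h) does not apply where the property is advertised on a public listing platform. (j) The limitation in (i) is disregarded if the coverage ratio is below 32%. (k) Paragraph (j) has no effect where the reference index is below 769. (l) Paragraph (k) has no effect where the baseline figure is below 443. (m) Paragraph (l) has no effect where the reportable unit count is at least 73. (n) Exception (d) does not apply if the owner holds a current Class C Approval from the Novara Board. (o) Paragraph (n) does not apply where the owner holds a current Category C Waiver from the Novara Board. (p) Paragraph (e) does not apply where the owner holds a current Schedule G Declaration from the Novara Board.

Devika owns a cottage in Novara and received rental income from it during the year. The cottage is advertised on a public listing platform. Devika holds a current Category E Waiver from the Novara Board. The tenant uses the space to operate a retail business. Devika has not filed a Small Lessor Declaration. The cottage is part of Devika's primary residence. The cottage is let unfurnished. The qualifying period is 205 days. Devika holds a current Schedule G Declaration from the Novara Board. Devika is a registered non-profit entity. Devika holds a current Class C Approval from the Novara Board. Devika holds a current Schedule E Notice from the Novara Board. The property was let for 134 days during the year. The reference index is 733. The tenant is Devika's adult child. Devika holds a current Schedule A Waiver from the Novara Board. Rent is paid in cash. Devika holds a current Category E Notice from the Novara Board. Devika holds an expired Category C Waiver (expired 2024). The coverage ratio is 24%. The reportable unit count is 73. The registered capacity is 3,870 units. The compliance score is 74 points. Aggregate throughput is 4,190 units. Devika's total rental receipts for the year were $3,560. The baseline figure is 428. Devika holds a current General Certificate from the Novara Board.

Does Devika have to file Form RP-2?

Exception (a) requires that the qualifying period is no less than 275 days; but the qualifying period is 205 days, short of 275 days, so (a) is unavailable.
Exception (b) requires that rent is paid in kind rather than in cash; but rent is paid in cash, so (b) is unavailable.
Exception (c): the tenant is an immediate family member; a current Category E Notice is held; the cottage is part of the primary residence — every condition holds. As to paragraphs (f)–(m): (f) would limit (c) — the registered capacity is 3,870 units, meeting the 3,730 units threshold — but (g) sets (f) aside: (g) operates against (f): a current Category E Waiver is held. (h) would limit (g) — the space is let for business use — but (i) sets (h) aside: (i) operates against (h): the property is publicly advertised. (j) applies (the coverage ratio is 24%, below the 32% limit), but yields to (k): (k) operates against (j): the reference index is 733, below the 769 limit. (l) would limit (k) — the baseline figure is 428, below the 443 limit — but (m) sets (l) aside: (m) operates against (l): the reportable unit count is 73, meeting the 73 threshold. Exception (c) stands.
Exception (d)'s conditions are all satisfied: aggregate throughput is 4,190 units, meeting the 3,900 units threshold; the compliance score is 74 points, under the 79 points limit; a current Schedule A Waiver is held. But applying paragraphs (n)–(o): (n) is triggered — a current Class C Approval is held. (o) does not operate here (there is no Category C Waiver in force), so (n) stands. Exception (d) does not apply.
Exception (e): Devika is a registered non-profit; a current Schedule E Notice is held; a current General Certificate is held — every condition holds. But: (p) operates against (e): a current Schedule G Declaration is held. Exception (e) does not apply.

No — exception (c) applies; Devika is not required to file Form RP-2.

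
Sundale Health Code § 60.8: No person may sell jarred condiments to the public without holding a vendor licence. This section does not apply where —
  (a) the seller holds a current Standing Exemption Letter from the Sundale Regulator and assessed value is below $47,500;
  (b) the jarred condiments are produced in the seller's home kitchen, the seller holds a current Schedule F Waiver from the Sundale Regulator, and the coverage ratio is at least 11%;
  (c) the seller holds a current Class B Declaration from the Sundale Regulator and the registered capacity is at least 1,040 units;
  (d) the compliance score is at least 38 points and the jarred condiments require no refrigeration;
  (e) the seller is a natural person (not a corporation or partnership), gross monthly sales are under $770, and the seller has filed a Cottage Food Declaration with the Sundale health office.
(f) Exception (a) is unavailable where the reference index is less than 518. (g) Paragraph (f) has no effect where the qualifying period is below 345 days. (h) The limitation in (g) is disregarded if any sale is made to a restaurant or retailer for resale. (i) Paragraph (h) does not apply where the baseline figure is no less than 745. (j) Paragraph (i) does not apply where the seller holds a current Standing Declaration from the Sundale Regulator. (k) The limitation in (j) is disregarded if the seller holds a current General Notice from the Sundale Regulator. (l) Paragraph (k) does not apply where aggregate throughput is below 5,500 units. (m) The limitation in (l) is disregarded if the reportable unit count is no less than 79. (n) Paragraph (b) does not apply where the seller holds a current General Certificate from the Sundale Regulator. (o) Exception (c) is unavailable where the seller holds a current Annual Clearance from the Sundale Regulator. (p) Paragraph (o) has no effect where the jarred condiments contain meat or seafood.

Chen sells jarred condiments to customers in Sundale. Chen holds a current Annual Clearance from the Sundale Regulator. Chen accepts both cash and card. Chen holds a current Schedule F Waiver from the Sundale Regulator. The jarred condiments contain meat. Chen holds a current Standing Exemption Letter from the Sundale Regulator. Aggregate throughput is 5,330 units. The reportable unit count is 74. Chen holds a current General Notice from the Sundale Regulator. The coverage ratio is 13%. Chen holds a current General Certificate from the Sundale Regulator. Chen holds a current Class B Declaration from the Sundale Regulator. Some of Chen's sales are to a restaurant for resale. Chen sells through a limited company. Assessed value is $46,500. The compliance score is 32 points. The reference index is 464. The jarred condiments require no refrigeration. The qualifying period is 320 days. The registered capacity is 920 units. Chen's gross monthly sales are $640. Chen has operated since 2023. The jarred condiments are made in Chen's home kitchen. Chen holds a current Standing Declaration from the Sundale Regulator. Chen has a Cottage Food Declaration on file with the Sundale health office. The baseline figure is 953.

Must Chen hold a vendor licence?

Yes — Chen must hold a vendor licence.

All of (a)'s requirements are met (a current Standing Exemption Letter is held; assessed value is $46,500, below the $47,500 limit). However, paragraphs (f)–(m) must be considered: (f) is engaged — the reference index is 464, less than the 518 limit. (g) would limit (f) — the qualifying period is 320 days, below the 345 days limit — but (h) sets (g) aside: (h) is engaged — some sales are to a restaurant for resale. (i) would limit (h) — the baseline figure is 953, meeting the 745 threshold — but (j) sets (i) aside: (j) operates against (i): a current Standing Declaration is held. (k) is triggered (a current General Notice is held), but is displaced by (l): (l) operates against (k): aggregate throughput is 5,330 units, below the 5,500 units limit. (m), which would lift (l), is not engaged — the reportable unit count is 74, short of 79. So (a) is unavailable.
Exception (b)'s conditions are all satisfied: the jarred condiments are home-kitchen produced; a current Schedule F Waiver is held; the coverage ratio is 13%, meeting the 11% threshold. However, paragraph (n) must be considered: (n) is triggered — a current General Certificate is held. So (b) is unavailable.
Exception (c) requires that the registered capacity is at least 1,040 units; but the registered capacity is 920 units, short of 1,040 units, so (c) is unavailable.
Exception (d) does not apply: the compliance score is 32 points, short of 38 points.
Exception (e) fails — the seller operates through a limited company.
No exception applies. The general rule governs.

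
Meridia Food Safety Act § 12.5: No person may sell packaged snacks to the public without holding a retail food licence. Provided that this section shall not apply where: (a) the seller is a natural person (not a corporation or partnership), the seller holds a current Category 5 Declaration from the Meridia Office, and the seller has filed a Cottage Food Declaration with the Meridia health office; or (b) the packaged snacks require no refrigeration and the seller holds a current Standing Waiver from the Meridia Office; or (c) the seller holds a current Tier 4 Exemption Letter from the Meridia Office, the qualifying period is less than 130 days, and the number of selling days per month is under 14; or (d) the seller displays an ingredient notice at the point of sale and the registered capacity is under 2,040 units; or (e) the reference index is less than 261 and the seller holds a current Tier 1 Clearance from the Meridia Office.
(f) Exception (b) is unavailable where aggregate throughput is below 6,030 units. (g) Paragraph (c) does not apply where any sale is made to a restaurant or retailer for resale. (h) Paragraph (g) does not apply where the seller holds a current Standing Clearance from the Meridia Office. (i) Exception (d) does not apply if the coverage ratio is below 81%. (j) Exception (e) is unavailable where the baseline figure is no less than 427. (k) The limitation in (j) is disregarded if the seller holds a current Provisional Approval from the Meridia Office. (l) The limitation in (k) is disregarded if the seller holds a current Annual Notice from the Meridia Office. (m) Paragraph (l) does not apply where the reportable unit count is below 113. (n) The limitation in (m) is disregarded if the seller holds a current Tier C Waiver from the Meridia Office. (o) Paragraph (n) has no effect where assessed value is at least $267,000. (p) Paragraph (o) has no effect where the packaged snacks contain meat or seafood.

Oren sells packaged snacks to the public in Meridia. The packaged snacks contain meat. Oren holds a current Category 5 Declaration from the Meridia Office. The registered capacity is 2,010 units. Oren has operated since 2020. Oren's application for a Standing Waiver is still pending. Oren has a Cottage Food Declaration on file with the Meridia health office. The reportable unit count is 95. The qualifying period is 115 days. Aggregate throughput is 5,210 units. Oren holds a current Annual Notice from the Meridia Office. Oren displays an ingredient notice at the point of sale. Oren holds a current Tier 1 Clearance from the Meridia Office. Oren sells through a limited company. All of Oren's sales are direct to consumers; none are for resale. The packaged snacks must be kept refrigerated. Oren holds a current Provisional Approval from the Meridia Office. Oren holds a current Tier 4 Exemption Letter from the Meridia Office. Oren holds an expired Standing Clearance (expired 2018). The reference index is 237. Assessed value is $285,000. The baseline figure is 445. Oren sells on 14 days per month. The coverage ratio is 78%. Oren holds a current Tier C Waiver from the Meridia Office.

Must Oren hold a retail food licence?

Exception (a) fails — the seller operates through a limited company.
Exception (b) requires that the packaged snacks require no refrigeration; but the packaged snacks require refrigeration, so (b) is unavailable.
Exception (c) requires that the number of selling days per month is under 14; but the number of selling days per month is 14, not under 14, so (c) is unavailable.
Exception (d)'s conditions are all satisfied: an ingredient notice is displayed; the registered capacity is 2,010 units, under the 2,040 units limit. But applying paragraph (i): (i) is triggered — the coverage ratio is 78%, below the 81% limit. Exception (d) does not apply.
Exception (e)'s conditions are all satisfied: the reference index is 237, less than the 261 limit; a current Tier 1 Clearance is held. However, paragraphs (j)–(p) must be considered: (j) operates against (e): the baseline figure is 445, meeting the 427 threshold. (k) is triggered (a current Provisional Approval is held), but is itself disapplied by (l): (l) is engaged — a current Annual Notice is held. (m) is engaged (the reportable unit count is 95, below the 113 limit), but yields to (n): (n) applies — a current Tier C Waiver is held. (o) applies (assessed value is $285,000, meeting the $267,000 threshold), but is displaced by (p): (p) operates against (o): the packaged snacks contain meat. Exception (e) does not apply.
None of the exceptions is available; § 12.5 applies in full.

Yes — Oren must hold a retail food licence.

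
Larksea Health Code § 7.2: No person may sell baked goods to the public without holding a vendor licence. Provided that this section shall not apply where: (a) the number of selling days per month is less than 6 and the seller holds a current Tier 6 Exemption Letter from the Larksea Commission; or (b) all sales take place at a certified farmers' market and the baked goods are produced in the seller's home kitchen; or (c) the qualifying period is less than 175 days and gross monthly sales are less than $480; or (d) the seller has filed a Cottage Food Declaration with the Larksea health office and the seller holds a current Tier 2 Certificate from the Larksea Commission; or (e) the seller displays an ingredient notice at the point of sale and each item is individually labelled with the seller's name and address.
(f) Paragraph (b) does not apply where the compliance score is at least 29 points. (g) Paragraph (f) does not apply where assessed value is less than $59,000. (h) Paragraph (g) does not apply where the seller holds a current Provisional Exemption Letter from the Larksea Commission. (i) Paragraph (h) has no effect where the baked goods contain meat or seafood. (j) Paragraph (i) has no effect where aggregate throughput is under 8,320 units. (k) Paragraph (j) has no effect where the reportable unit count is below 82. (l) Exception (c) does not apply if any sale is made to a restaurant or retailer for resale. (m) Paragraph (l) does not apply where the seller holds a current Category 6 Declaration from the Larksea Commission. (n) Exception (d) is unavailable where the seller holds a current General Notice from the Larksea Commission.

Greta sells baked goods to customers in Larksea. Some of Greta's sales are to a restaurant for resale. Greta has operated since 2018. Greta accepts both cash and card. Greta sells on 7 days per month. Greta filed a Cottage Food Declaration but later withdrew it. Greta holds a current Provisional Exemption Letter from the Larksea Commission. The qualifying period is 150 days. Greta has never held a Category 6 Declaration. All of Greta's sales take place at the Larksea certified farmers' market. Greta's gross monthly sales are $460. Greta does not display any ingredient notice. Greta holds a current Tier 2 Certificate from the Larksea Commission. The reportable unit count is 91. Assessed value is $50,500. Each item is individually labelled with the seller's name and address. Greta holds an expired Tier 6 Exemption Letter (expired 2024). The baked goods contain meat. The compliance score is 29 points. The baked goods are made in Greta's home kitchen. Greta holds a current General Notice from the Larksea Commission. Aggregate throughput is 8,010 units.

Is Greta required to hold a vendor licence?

Exception (a) requires that the number of selling days per month is less than 6; but the number of selling days per month is 7, not less than 6, so (a) is unavailable.
All of (b)'s requirements are met (all sales are at a certified farmers' market; the baked goods are home-kitchen produced). However, paragraphs (f)–(k) must be considered: (f) is triggered — the compliance score is 29 points, meeting the 29 points threshold. (g) is engaged (assessed value is $50,500, less than the $59,000 limit), but is overridden by (h): (h) operates — a current Provisional Exemption Letter is held. (i) would limit (h) — the baked goods contain meat — but (j) sets (i) aside: (j) operates against (i): aggregate throughput is 8,010 units, under the 8,320 units limit. (k) is inapplicable (the reportable unit count is 91, not below 82), so (j) stands. So (b) is unavailable.
Exception (c) is satisfied on its face — the qualifying period is 150 days, less than the 175 days limit; gross monthly sales are $460, less than the $480 limit. However, paragraphs (l)–(m) must be considered: (l) operates against (c): some sales are to a restaurant for resale. (m) is not triggered (the Category 6 Declaration is not current), so (l) stands. So (c) is unavailable.
Exception (d) fails — the Cottage Food Declaration was withdrawn.
Exception (e) does not apply: no ingredient notice is displayed.
No exception is made out. Greta falls within the general rule.

Yes — Greta must hold a vendor licence.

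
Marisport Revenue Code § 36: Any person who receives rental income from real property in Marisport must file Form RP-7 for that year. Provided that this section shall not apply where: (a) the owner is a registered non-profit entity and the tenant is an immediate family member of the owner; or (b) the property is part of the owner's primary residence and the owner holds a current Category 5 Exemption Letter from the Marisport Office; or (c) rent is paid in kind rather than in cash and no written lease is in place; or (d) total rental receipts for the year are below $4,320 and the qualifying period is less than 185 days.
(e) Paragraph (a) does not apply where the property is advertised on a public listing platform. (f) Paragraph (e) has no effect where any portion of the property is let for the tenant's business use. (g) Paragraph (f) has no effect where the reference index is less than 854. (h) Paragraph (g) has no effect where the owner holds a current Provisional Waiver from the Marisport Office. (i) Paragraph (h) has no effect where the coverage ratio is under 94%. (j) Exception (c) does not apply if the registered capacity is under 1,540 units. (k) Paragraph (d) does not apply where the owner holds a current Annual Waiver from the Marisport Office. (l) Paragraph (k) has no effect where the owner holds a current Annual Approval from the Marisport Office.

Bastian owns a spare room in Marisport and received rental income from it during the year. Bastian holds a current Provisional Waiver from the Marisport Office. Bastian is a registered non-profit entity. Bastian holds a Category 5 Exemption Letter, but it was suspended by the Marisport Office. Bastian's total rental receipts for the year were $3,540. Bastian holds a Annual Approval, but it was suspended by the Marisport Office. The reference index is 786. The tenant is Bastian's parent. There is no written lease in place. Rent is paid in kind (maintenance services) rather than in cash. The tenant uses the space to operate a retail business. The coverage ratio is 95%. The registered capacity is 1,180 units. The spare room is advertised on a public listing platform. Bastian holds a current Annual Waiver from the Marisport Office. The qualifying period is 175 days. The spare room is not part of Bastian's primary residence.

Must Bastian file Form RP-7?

No — exception (a) applies; Bastian is not required to file Form RP-7.

Exception (a)'s conditions are all satisfied: Bastian is a registered non-profit; the tenant is an immediate family member. Applying paragraphs (e)–(i): (e) applies (the property is publicly advertised), but yields to (f): (f) is engaged — the space is let for business use. (g) operates (the reference index is 786, less than the 854 limit), but yields to (h): (h) is engaged — a current Provisional Waiver is held. (i) is not triggered (the coverage ratio is 95%, not under 94%), so (h) stands. Exception (a) stands.
Exception (b) fails — the spare room is not part of the primary residence.
Exception (c) is satisfied on its face — rent is paid in kind; there is no written lease. Turning to paragraph (j): (j) operates against (c): the registered capacity is 1,180 units, under the 1,540 units limit. So (c) is unavailable.
Exception (d)'s conditions are all satisfied: total rental receipts for the year are $3,540, below the $4,320 limit; the qualifying period is 175 days, less than the 185 days limit. However, paragraphs (k)–(l) must be considered: (k) operates against (d): a current Annual Waiver is held. (l), which would lift (k), is not triggered — there is no Annual Approval in force. Exception (d) does not apply.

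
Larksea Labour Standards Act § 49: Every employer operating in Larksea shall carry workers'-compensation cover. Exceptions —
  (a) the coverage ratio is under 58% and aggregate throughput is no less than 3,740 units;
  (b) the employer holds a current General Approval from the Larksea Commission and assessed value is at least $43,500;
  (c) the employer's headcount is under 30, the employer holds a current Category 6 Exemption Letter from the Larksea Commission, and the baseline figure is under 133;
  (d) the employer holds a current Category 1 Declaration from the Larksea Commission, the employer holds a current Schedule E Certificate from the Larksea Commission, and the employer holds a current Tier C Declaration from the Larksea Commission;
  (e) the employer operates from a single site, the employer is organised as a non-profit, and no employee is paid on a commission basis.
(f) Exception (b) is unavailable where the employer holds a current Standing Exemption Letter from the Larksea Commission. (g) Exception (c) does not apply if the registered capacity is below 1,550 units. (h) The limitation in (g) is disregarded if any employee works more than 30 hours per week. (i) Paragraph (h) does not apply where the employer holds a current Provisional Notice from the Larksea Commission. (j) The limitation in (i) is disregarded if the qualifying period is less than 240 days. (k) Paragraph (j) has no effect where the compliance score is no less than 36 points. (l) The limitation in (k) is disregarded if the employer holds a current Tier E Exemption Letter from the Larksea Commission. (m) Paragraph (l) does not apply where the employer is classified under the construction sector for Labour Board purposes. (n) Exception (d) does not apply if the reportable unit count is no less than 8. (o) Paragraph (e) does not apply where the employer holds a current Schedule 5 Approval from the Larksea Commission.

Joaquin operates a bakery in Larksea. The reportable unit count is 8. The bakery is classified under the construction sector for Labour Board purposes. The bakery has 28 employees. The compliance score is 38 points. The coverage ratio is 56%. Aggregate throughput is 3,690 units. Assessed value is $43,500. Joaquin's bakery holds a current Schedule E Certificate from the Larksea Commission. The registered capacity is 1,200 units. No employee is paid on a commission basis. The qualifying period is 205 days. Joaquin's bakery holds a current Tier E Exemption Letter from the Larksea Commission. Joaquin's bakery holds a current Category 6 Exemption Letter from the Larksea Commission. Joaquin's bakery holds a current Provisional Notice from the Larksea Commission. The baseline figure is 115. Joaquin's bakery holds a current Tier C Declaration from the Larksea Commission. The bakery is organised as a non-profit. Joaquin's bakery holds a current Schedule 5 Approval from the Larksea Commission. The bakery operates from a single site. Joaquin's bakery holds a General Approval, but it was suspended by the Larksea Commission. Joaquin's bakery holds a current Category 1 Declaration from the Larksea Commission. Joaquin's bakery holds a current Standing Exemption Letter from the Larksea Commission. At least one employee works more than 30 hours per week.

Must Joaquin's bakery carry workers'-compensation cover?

Exception (a) requires that aggregate throughput is no less than 3,740 units; but aggregate throughput is 3,690 units, short of 3,740 units, so (a) is unavailable.
Exception (b) fails — no current General Approval is held.
All of (c)'s requirements are met (the employer's headcount is 28, under the 30 limit; a current Category 6 Exemption Letter is held; the baseline figure is 115, under the 133 limit). However, paragraphs (g)–(m) must be considered: (g) operates — the registered capacity is 1,200 units, below the 1,550 units limit. (h) would limit (g) — at least one employee exceeds 30 hours/week — but (i) sets (h) aside: (i) is engaged — a current Provisional Notice is held. (j) would limit (i) — the qualifying period is 205 days, less than the 240 days limit — but (k) sets (j) aside: (k) operates against (j): the compliance score is 38 points, meeting the 36 points threshold. (l) is engaged (a current Tier E Exemption Letter is held), but yields to (m): (m) applies — the bakery is classified under the construction sector. So (c) is unavailable.
Exception (d)'s conditions are all satisfied: a current Category 1 Declaration is held; a current Schedule E Certificate is held; a current Tier C Declaration is held. Turning to paragraph (n): (n) is triggered — the reportable unit count is 8, meeting the 8 threshold. So (d) is unavailable.
All of (e)'s requirements are met (the employer operates from a single site; the employer is a non-profit; no employee is paid on commission). However, paragraph (o) must be considered: (o) operates against (e): a current Schedule 5 Approval is held. (e) is therefore removed.
No exception is made out. Joaquin's bakery falls within the general rule.

Yes — Joaquin's bakery must carry workers'-compensation cover.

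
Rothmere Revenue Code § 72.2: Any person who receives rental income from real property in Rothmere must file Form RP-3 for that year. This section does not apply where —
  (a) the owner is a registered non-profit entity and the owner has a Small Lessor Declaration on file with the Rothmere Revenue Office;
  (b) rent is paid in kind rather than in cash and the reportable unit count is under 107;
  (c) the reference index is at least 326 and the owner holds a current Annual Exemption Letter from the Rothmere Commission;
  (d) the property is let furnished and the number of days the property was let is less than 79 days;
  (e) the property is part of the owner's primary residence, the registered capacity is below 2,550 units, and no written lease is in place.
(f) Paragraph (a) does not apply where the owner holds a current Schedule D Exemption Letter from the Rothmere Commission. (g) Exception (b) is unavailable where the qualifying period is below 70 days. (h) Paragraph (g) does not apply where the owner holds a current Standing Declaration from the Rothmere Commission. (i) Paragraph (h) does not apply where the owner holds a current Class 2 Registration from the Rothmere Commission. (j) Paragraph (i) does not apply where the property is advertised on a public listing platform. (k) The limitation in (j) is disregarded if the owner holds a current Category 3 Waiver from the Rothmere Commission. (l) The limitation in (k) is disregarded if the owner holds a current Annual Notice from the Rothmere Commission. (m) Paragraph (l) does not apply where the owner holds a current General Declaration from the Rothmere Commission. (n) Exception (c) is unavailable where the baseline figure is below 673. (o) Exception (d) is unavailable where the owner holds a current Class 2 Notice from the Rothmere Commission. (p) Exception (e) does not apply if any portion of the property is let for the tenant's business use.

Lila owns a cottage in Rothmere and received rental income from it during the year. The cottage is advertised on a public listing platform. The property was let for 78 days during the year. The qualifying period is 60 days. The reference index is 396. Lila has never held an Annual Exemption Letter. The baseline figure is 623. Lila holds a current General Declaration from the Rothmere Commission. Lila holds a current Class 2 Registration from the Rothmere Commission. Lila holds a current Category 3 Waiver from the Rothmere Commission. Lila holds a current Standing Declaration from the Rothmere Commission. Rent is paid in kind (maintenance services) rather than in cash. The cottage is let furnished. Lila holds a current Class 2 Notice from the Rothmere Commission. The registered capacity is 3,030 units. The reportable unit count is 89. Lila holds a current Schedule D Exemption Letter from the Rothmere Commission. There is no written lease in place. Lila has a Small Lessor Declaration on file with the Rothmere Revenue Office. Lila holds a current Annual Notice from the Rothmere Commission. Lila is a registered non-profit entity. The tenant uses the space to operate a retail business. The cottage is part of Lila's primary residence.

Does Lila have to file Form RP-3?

Exception (a) is satisfied on its face — Lila is a registered non-profit; a Small Lessor Declaration is on file. But: (f) applies — a current Schedule D Exemption Letter is held. So (a) is unavailable.
All of (b)'s requirements are met (rent is paid in kind; the reportable unit count is 89, under the 107 limit). But applying paragraphs (g)–(m): (g) is engaged — the qualifying period is 60 days, below the 70 days limit. (h) is engaged (a current Standing Declaration is held), but is displaced by (i): (i) operates — a current Class 2 Registration is held. (j) is engaged (the property is publicly advertised), but is set aside by (k): (k) operates against (j): a current Category 3 Waiver is held. (l) would limit (k) — a current Annual Notice is held — but (m) sets (l) aside: (m) is triggered — a current General Declaration is held. So (b) is unavailable.
Exception (c) fails — the Annual Exemption Letter is not current.
Exception (d)'s conditions are all satisfied: the property is let furnished; the number of days the property was let is 78 days, less than the 79 days limit. But applying paragraph (o): (o) operates against (d): a current Class 2 Notice is held. So (d) is unavailable.
Exception (e) fails — the registered capacity is 3,030 units, not below 2,550 units.
None of the exceptions is available; § 72.2 applies in full.

Yes — Lila must file Form RP-3.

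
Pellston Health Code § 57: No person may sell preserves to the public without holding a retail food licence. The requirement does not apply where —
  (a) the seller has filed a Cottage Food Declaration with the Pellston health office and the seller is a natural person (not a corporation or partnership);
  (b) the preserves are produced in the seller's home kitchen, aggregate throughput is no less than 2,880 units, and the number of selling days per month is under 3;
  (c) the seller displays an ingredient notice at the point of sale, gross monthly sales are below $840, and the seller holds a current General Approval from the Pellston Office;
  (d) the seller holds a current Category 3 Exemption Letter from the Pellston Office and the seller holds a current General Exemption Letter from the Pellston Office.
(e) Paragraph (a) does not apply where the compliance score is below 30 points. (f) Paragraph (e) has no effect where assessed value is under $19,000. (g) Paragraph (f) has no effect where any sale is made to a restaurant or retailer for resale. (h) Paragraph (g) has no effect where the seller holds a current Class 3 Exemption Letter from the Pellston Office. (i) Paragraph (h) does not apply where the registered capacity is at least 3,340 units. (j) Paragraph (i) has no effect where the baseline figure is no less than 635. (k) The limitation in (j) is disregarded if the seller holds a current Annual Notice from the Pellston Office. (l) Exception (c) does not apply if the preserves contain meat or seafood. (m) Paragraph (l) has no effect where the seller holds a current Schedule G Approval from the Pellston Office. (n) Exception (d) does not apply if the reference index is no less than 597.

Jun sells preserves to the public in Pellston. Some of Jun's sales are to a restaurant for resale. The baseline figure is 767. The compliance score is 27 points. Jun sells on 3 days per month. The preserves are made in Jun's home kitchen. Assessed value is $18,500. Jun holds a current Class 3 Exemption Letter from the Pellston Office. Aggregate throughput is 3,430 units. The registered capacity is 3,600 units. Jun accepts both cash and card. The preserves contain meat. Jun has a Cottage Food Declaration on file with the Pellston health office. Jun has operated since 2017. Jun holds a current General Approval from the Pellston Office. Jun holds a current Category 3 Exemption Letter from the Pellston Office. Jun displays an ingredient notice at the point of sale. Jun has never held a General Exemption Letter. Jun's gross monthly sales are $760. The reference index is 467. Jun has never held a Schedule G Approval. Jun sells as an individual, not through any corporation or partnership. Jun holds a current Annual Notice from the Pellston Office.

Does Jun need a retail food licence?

Exception (a) is satisfied on its face — a Cottage Food Declaration is on file; the seller is a natural person. But: (e) applies — the compliance score is 27 points, below the 30 points limit. (f) applies (assessed value is $18,500, under the $19,000 limit), but is displaced by (g): (g) operates against (f): some sales are to a restaurant for resale. (h) is triggered (a current Class 3 Exemption Letter is held), but is displaced by (i): (i) operates against (h): the registered capacity is 3,600 units, meeting the 3,340 units threshold. (j) would limit (i) — the baseline figure is 767, meeting the 635 threshold — but (k) sets (j) aside: (k) applies — a current Annual Notice is held. Exception (a) does not apply.
Exception (b) fails — the number of selling days per month is 3, not under 3.
Exception (c)'s conditions are all satisfied: an ingredient notice is displayed; gross monthly sales are $760, below the $840 limit; a current General Approval is held. Turning to paragraphs (l)–(m): (l) operates against (c): the preserves contain meat. (m) does not operate here (no current Schedule G Approval is held), so (l) stands. (c) is therefore removed.
Exception (d) does not apply: the General Exemption Letter is not current.
No exception is made out. Jun falls within the general rule.

Yes — Jun must hold a retail food licence.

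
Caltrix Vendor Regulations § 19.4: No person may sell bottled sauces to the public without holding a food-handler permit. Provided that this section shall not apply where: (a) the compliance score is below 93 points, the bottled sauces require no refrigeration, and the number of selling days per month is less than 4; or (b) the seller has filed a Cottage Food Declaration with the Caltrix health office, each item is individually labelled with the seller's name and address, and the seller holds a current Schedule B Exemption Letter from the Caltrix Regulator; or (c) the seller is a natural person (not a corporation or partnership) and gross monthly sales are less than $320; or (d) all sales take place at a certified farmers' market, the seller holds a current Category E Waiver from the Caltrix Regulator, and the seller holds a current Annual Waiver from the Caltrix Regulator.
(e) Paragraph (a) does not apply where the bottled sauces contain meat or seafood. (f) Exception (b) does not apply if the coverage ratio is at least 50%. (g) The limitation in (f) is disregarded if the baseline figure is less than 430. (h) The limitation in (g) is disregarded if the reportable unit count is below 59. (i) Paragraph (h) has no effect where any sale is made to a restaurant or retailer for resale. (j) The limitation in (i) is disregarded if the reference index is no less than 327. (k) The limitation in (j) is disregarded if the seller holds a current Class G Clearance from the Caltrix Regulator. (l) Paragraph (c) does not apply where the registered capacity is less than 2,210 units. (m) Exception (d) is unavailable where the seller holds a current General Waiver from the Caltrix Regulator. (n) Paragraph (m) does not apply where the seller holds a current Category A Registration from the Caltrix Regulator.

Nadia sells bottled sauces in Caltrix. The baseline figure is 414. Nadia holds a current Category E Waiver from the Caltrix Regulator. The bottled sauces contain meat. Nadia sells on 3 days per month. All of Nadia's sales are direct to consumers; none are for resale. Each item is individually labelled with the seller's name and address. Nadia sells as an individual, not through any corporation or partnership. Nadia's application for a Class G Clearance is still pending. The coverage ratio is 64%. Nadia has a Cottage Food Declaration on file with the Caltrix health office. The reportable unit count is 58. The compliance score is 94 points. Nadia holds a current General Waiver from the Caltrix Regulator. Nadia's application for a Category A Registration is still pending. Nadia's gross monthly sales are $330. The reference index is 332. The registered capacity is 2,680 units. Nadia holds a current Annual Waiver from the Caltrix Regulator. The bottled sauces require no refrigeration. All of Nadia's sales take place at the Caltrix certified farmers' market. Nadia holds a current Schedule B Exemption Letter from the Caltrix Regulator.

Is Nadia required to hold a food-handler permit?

Exception (a) requires that the compliance score is below 93 points; but the compliance score is 94 points, not below 93 points, so (a) is unavailable.
Exception (b)'s conditions are all satisfied: a Cottage Food Declaration is on file; items are individually labelled; a current Schedule B Exemption Letter is held. But applying paragraphs (f)–(k): (f) operates against (b): the coverage ratio is 64%, meeting the 50% threshold. (g) applies (the baseline figure is 414, less than the 430 limit), but is overridden by (h): (h) operates against (g): the reportable unit count is 58, below the 59 limit. (i) is inapplicable (no sales are for resale), so (h) stands. So (b) is unavailable.
Exception (c) does not apply: gross monthly sales are $330, not less than $320.
All of (d)'s requirements are met (all sales are at a certified farmers' market; a current Category E Waiver is held; a current Annual Waiver is held). But: (m) operates against (d): a current General Waiver is held. (n) is inapplicable (no current Category A Registration is held), so (m) stands. Exception (d) does not apply.
Every exception is unavailable, so the rule governs.

Yes — Nadia must hold a food-handler permit.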